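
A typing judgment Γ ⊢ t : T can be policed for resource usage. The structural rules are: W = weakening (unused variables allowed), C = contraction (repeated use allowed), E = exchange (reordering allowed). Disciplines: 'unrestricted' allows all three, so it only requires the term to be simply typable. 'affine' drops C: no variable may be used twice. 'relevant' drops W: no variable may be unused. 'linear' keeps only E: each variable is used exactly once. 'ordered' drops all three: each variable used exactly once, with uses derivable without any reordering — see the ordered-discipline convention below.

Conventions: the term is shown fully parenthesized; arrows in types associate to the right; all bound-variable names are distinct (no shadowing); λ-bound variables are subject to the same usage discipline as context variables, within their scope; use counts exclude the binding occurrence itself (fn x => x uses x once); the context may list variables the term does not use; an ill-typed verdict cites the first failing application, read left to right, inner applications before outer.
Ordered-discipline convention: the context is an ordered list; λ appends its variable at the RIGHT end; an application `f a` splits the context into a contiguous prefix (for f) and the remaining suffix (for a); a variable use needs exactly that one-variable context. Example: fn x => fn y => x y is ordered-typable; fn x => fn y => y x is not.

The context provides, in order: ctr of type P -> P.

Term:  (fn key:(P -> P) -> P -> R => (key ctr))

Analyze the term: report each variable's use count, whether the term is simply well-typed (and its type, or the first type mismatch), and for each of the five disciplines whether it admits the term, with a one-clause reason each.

usage: ctr ×1, key (λ-bound) ×1
order of uses: key, ctr
typing: the term checks, with type ((P -> P) -> P -> R) -> P -> R
ordered: ✗, use order key, ctr needs exchange
linear: ✓, ctr, key: one use apiece
affine: ✓, ctr, key: no repeats, contraction unneeded
relevant: ✓, every one of ctr, key appears
unrestricted: ✓, typability at ((P -> P) -> P -> R) -> P -> R is all that's needed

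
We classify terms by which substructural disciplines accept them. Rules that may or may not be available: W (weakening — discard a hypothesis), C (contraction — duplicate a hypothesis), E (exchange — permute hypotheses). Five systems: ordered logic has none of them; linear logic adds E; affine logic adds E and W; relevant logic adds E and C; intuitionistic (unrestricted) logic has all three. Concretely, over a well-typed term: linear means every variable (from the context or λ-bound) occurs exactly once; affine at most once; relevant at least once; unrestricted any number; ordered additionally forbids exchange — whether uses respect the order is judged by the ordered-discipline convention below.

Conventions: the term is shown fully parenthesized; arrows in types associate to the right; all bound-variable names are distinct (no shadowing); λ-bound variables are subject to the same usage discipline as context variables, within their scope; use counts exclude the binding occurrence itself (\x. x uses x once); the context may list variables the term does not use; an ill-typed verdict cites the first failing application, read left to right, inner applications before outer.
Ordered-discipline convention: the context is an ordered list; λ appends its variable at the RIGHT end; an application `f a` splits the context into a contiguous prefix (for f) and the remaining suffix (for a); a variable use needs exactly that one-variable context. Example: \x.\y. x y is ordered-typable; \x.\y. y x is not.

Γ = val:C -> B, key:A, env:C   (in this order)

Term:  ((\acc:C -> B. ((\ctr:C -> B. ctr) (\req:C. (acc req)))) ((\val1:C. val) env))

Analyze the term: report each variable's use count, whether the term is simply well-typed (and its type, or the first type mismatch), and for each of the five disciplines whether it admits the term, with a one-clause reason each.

use counts: val=1, key=0, env=1, acc (λ-bound)=1, ctr (λ-bound)=1, req (λ-bound)=1, val1 (λ-bound)=0
use order (left to right): ctr, acc, req, val, env
typing: well-typed at C -> B
ordered: ✗, needs weakening: key, val1 unused
linear: ✗, needs weakening: key, val1 unused
affine: ✓, no duplicate uses among val, key, env, acc, ctr, req, val1
relevant: ✗, needs weakening: key, val1 unused
unrestricted: ✓, typability at C -> B is all that's needed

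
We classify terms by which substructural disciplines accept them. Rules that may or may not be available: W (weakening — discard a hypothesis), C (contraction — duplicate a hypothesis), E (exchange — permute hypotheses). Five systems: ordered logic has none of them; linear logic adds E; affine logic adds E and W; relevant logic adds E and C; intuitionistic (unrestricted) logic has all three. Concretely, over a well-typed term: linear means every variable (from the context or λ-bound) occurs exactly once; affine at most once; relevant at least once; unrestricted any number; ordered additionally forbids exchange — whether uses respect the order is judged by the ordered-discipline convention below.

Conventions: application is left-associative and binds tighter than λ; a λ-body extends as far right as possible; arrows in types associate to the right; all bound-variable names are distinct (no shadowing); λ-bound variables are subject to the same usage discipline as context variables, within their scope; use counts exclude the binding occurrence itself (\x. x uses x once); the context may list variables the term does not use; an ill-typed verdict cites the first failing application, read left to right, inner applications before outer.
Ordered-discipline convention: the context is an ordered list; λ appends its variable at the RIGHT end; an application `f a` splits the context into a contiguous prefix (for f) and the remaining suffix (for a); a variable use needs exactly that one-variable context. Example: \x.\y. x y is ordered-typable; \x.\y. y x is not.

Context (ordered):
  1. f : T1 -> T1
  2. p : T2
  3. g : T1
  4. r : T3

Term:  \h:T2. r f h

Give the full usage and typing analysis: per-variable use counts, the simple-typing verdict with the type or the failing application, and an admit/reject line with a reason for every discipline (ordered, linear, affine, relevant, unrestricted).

usage: f=1, p=0, g=0, r=1, h [bound]=1
uses in reading order: r, f, h
typing: ill-typed: non-arrow in function slot: T3
ordered: ✗, fails simple typing
linear: ✗, a type mismatch blocks all five
affine: ✗, the type mismatch rejects it
relevant: ✗, not simply typable
unrestricted: ✗, fails simple typing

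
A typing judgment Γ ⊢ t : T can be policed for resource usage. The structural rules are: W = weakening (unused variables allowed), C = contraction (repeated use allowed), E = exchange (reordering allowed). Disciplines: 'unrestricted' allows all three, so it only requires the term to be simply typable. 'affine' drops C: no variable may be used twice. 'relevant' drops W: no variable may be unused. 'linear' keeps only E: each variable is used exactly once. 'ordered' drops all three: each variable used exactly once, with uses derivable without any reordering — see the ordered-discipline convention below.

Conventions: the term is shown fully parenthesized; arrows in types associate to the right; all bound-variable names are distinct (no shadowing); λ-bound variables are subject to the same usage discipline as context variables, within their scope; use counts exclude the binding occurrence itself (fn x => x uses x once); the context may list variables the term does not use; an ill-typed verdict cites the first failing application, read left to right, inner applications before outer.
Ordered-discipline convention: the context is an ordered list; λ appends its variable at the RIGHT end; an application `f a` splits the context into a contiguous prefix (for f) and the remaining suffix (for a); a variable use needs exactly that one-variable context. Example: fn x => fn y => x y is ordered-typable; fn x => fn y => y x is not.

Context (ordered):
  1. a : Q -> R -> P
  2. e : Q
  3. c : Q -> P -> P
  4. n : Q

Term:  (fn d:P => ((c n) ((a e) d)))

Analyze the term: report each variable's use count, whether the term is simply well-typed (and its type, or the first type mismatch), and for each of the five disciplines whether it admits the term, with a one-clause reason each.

use counts: a: 1×; e: 1×; c: 1×; n: 1×; d (bound): 1×
use order (left to right): c, n, a, e, d
typing: ill-typed: an application expects R but receives P
ordered: ✗ — fails simple typing
linear: ✗ — a type mismatch blocks all five
affine: ✗ — the type mismatch rejects it
relevant: ✗ — not simply typable
unrestricted: ✗ — fails simple typing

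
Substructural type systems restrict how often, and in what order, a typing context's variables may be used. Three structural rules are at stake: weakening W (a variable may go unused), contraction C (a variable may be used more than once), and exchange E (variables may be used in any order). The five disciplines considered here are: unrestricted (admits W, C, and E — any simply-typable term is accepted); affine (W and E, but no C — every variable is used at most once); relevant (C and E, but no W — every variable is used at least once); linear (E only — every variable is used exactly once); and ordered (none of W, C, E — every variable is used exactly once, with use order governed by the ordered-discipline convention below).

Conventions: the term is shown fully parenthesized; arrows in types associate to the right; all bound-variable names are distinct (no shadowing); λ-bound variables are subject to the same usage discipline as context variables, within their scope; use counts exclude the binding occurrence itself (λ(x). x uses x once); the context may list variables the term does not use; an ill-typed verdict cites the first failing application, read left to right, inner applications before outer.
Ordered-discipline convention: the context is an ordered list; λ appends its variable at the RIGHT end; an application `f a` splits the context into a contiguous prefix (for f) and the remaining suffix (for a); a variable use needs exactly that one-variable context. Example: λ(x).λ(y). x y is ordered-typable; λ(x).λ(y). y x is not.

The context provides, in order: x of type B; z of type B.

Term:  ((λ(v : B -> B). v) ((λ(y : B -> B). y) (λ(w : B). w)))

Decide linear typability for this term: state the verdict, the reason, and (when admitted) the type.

no — unused: x, z — weakening required
variable uses: x ×0; z ×0; v [bound] ×1; y [bound] ×1; w [bound] ×1
use order (left to right): v, y, w
typing: the term checks, with type B -> B
all disciplines: ordered ✗; linear ✗; affine ✓; relevant ✗; unrestricted ✓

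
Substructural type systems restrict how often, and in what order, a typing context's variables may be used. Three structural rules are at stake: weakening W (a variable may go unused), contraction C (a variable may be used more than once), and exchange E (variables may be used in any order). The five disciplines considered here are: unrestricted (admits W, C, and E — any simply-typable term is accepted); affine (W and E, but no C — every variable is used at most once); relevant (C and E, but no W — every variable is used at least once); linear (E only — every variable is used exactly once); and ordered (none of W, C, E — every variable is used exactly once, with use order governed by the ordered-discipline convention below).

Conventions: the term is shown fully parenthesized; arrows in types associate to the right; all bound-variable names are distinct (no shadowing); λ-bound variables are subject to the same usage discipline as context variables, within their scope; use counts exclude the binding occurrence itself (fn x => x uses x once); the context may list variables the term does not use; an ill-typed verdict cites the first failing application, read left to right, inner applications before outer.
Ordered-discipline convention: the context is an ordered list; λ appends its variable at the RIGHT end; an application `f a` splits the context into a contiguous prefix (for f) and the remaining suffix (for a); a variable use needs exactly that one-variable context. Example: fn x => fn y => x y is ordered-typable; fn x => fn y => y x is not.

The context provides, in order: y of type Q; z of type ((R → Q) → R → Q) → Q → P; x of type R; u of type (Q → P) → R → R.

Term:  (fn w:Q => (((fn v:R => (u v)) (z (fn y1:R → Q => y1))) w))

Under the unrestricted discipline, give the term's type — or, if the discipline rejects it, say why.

not well-typed under unrestricted — not simply typable
usage: y ×0; z ×1; x ×0; u ×1; w (λ-bound) ×1; v (λ-bound) ×1; y1 (λ-bound) ×1
use order (left to right): u, v, z, y1, w
typing: ill-typed: argument of type R where Q → P is required
all disciplines: ordered ✗ | linear ✗ | affine ✗ | relevant ✗ | unrestricted ✗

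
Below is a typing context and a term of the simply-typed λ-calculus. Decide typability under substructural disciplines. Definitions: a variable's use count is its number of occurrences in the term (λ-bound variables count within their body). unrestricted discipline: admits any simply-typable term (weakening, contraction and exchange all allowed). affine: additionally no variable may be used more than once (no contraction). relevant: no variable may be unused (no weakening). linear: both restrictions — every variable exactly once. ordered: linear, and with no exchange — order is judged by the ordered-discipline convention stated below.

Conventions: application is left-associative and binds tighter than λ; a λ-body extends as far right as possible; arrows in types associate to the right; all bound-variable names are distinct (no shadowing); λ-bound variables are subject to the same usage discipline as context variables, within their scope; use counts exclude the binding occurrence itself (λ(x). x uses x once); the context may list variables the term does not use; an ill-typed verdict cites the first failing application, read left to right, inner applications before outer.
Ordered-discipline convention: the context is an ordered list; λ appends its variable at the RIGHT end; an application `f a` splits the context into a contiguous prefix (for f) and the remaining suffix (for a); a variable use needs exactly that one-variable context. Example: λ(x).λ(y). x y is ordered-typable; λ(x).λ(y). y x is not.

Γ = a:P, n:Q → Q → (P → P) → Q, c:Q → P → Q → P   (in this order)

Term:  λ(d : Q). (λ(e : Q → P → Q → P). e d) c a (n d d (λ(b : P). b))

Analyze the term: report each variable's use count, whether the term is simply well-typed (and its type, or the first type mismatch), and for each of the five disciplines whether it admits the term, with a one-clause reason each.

usage: a ×1; n ×1; c ×1; d (λ-bound) ×3; e (λ-bound) ×1; b (λ-bound) ×1
uses in reading order: e, d, c, a, n, d, d, b
typing: well-typed — term : Q → P
ordered: ✗, repeated use of d ×3
linear: ✗, repeated use of d ×3
affine: ✗, repeated use of d ×3
relevant: ✓, at least one use each (a, n, c, d, e, b)
unrestricted: ✓, well-typed at Q → P; no restrictions here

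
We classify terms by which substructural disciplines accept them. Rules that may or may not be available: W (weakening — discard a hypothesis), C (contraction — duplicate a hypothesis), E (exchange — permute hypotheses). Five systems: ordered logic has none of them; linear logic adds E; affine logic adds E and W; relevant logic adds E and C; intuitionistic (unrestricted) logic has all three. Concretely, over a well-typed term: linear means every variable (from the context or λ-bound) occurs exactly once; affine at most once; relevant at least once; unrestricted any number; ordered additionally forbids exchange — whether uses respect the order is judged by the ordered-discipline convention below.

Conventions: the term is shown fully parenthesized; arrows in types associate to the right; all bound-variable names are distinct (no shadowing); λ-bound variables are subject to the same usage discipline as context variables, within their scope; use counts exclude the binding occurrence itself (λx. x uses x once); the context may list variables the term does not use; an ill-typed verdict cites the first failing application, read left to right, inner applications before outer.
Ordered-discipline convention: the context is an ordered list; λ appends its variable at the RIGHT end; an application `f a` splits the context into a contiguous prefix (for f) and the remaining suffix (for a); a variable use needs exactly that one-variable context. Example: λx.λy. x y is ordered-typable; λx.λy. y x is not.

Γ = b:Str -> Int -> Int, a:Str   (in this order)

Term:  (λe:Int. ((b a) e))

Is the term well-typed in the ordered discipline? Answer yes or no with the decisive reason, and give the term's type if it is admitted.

yes — single-use (b, a, e), ordered derivation ok; term : Int -> Int
variable uses: b=1, a=1, e [bound]=1
order of uses: b, a, e
typing: ✓ — Int -> Int
all disciplines: ordered ✓ | linear ✓ | affine ✓ | relevant ✓ | unrestricted ✓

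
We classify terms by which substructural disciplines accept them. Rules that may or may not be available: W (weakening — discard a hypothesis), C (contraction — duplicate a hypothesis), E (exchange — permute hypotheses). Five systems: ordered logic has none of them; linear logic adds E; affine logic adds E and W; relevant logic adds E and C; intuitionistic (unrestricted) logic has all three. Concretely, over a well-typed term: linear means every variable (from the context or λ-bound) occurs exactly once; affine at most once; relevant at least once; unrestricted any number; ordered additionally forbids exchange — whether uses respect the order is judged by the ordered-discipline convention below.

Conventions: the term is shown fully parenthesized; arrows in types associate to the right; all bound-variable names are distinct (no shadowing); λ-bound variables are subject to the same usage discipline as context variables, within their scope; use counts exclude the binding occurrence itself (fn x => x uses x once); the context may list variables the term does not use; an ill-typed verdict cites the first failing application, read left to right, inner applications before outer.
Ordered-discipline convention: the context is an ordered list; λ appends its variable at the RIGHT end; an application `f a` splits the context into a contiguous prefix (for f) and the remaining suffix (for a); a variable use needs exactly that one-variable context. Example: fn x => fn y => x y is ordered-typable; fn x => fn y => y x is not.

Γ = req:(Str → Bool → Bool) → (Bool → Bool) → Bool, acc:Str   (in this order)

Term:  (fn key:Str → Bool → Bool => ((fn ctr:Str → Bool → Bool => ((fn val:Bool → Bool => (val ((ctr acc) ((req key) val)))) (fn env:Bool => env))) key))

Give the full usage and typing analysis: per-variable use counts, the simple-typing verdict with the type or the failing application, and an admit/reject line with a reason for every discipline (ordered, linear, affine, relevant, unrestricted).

variable uses: req=1; acc=1; key (λ-bound)=2; ctr (λ-bound)=1; val (λ-bound)=2; env (λ-bound)=1
left-to-right use order: val, ctr, acc, req, key, val, env, key
typing: the term checks, with type (Str → Bool → Bool) → Bool
ordered: ✗, uses contraction: key ×2, val ×2
linear: ✗, uses contraction: key ×2, val ×2
affine: ✗, uses contraction: key ×2, val ×2
relevant: ✓, none of req, acc, key, ctr, val, env goes unused
unrestricted: ✓, typability at (Str → Bool → Bool) → Bool is all that's needed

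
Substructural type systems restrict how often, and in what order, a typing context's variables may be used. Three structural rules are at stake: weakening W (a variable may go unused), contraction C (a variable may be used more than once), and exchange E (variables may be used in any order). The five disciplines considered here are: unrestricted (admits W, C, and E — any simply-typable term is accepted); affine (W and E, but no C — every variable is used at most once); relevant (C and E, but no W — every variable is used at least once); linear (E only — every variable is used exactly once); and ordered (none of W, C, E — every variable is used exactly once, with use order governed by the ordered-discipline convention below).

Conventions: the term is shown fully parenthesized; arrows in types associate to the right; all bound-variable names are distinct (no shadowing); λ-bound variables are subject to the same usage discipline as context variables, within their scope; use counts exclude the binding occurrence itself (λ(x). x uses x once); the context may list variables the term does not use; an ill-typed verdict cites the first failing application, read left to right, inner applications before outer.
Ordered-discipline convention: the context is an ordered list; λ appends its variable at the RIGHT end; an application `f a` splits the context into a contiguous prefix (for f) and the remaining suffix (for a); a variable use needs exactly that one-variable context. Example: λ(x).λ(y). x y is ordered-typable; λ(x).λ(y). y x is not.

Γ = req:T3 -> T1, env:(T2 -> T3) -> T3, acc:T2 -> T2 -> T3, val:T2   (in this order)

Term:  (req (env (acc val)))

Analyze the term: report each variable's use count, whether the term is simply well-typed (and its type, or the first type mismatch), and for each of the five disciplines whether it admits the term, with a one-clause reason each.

counts: req: 1; env: 1; acc: 1; val: 1
left-to-right use order: req, env, acc, val
typing: well-typed — term : T1
ordered ✓ (req, env, acc, val: once each, no exchange needed)
linear ✓ (exactly-once usage across req, env, acc, val)
affine ✓ (req, env, acc, val: no repeats, contraction unneeded)
relevant ✓ (at least one use each (req, env, acc, val))
unrestricted ✓ (well-typed at T1; no restrictions here)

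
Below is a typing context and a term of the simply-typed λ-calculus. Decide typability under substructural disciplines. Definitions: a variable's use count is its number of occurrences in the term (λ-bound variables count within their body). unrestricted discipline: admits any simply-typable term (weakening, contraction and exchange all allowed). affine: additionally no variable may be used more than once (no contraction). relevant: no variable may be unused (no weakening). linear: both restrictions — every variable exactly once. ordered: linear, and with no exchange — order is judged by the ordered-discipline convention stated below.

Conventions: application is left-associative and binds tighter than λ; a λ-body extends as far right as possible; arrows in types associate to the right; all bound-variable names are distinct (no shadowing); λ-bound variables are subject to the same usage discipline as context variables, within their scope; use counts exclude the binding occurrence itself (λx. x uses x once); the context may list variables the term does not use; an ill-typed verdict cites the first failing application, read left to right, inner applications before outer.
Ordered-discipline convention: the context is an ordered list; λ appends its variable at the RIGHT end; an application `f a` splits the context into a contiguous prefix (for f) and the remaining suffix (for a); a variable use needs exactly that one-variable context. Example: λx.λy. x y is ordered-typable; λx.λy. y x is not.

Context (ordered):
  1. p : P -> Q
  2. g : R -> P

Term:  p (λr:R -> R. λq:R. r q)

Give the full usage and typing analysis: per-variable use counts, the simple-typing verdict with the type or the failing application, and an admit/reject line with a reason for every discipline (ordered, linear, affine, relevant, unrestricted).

usage: p ×1; g ×0; r [bound] ×1; q [bound] ×1
use order (left to right): p, r, q
typing: ill-typed: an application expects P but receives (R -> R) -> R -> R
ordered: ✗ — a type mismatch blocks all five
linear: ✗ — the type mismatch rejects it
affine: ✗ — not simply typable
relevant: ✗ — fails simple typing
unrestricted: ✗ — a type mismatch blocks all five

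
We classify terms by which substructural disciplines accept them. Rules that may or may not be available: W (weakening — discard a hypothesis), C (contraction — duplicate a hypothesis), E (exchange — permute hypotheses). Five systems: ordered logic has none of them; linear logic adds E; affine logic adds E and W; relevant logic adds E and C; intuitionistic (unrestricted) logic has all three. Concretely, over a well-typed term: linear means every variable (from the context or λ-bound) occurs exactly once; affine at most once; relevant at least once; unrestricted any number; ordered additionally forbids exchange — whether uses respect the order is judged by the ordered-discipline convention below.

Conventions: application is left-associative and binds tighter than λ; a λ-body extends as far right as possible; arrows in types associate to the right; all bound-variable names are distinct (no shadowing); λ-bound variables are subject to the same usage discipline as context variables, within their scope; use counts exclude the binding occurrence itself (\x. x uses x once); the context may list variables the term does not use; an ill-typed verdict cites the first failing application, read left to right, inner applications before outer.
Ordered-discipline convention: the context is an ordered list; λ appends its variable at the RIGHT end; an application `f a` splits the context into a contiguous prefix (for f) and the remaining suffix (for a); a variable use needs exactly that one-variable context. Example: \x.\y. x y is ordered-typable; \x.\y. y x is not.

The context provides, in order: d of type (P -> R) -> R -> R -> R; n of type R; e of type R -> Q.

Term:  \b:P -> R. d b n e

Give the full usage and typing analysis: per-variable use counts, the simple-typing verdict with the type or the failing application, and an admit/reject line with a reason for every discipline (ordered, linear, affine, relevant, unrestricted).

usage: d: 1; n: 1; e: 1; b (λ-bound): 1
uses in reading order: d, b, n, e
typing: ill-typed: a function awaiting R gets R -> Q
ordered: ✗, not simply typable
linear: ✗, fails simple typing
affine: ✗, a type mismatch blocks all five
relevant: ✗, the type mismatch rejects it
unrestricted: ✗, not simply typable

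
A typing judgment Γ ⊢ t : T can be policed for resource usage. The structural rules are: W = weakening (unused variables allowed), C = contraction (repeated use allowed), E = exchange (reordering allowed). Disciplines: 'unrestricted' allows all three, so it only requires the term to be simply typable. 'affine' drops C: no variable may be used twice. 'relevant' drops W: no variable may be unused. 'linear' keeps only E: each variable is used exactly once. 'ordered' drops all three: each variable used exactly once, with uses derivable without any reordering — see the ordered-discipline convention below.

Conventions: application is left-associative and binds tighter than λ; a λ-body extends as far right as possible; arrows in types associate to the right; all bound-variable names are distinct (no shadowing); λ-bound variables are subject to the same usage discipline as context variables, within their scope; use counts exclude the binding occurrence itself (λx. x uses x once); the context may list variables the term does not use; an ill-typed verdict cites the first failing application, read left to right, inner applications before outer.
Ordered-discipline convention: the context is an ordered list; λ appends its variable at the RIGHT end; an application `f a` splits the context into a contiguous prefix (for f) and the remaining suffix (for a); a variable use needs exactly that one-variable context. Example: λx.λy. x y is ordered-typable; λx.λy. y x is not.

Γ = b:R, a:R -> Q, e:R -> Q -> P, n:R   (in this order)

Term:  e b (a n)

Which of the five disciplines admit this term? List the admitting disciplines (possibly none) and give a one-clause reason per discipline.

admitting disciplines: linear, affine, relevant, unrestricted
use counts: b=1, a=1, e=1, n=1
uses in reading order: e, b, a, n
typing: well-typed at P
ordered: ✗, use order e, b, a, n needs exchange
linear: ✓, b, a, e, n: one use apiece
affine: ✓, none of b, a, e, n used more than once
relevant: ✓, every one of b, a, e, n appears
unrestricted: ✓, simply typable at P; W, C, E all held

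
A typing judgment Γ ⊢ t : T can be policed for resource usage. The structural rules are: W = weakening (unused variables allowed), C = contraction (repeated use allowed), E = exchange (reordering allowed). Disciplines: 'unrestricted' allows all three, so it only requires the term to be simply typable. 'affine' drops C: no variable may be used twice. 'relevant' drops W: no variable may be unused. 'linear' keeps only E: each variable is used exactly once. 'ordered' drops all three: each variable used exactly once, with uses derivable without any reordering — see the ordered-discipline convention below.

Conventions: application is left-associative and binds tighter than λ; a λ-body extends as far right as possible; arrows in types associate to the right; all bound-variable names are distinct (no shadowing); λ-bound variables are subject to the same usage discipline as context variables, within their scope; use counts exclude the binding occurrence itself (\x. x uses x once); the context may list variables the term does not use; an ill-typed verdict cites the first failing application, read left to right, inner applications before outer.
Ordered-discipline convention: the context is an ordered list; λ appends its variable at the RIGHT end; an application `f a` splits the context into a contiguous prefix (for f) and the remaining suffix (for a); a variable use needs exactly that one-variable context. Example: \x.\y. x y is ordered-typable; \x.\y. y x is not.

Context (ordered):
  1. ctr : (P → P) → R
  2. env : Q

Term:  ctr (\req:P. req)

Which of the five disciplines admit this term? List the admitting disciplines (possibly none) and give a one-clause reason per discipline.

admitting disciplines: affine, unrestricted
counts: ctr: 1×; env: 0×; req [bound]: 1×
left-to-right use order: ctr, req
typing: well-typed at R
ordered: ✗, env left unused
linear: ✗, env left unused
affine: ✓, at most one use each (ctr, env, req)
relevant: ✗, env left unused
unrestricted: ✓, typability at R is all that's needed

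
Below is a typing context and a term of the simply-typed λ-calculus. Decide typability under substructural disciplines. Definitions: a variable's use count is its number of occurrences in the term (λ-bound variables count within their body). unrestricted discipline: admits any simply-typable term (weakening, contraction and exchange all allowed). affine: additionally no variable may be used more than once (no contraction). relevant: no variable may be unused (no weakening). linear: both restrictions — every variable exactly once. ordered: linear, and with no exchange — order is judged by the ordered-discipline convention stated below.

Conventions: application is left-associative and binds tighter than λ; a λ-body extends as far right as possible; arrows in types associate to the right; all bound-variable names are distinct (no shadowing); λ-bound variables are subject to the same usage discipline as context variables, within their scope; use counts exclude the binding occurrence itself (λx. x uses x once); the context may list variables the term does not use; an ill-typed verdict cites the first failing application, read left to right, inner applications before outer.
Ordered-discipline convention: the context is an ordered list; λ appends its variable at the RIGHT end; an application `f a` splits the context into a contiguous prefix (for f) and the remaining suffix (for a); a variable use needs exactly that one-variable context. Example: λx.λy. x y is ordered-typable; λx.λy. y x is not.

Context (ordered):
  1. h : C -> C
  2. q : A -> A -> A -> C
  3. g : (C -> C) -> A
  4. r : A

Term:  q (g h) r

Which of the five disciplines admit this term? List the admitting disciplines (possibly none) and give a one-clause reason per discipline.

admitted by: linear, affine, relevant, unrestricted
usage: h=1, q=1, g=1, r=1
use order (left to right): q, g, h, r
typing: well-typed — term : A -> C
ordered: ✗, no contiguous prefix/suffix split fits q, g, h, r
linear: ✓, exactly-once usage across h, q, g, r
affine: ✓, h, q, g, r: no repeats, contraction unneeded
relevant: ✓, at least one use each (h, q, g, r)
unrestricted: ✓, simply typable at A -> C; W, C, E all held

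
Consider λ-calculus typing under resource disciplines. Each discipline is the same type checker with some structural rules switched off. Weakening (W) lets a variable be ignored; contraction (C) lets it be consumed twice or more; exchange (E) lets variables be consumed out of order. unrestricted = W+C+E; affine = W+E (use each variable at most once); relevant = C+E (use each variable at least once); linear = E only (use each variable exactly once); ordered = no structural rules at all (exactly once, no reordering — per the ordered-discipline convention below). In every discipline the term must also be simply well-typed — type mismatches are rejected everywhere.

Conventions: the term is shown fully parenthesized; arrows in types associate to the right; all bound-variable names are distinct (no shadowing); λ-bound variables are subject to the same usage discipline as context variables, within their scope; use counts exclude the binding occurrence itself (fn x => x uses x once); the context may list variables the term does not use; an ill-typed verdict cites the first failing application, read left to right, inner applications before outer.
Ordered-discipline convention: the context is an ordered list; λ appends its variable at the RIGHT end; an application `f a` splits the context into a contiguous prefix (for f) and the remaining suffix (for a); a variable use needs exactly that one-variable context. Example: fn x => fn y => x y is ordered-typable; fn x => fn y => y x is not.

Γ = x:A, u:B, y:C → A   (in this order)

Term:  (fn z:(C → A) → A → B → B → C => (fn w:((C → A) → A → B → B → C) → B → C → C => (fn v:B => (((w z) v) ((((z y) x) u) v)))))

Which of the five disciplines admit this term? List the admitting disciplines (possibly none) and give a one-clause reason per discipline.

accepted by: relevant, unrestricted
use counts: x ×1; u ×1; y ×1; z (λ-bound) ×2; w (λ-bound) ×1; v (λ-bound) ×2
left-to-right use order: w, z, v, z, y, x, u, v
typing: the term checks, with type ((C → A) → A → B → B → C) → (((C → A) → A → B → B → C) → B → C → C) → B → C
ordered: ✗ — z ×2, v ×2 used more than once (contraction)
linear: ✗ — z ×2, v ×2 used more than once (contraction)
affine: ✗ — z ×2, v ×2 used more than once (contraction)
relevant: ✓ — every one of x, u, y, z, w, v appears
unrestricted: ✓ — simply typable at ((C → A) → A → B → B → C) → (((C → A) → A → B → B → C) → B → C → C) → B → C; W, C, E all held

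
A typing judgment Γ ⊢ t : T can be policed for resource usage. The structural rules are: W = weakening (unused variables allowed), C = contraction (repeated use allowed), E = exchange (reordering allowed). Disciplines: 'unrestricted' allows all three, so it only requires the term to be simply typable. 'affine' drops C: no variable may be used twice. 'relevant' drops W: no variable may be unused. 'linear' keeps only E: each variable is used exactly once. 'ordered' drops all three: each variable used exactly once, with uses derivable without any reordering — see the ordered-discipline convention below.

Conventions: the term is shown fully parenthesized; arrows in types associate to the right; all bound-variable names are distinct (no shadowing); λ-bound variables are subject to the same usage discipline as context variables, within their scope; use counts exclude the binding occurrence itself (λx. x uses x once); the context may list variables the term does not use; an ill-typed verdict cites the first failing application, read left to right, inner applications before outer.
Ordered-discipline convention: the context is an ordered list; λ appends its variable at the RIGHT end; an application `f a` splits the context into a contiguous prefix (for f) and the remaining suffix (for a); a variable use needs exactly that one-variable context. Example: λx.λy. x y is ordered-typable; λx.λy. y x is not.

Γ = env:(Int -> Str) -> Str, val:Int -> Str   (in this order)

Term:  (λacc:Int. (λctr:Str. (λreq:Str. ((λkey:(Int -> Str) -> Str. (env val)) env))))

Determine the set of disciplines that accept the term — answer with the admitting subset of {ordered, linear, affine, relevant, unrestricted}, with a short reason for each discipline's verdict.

accepted by: unrestricted
variable uses: env ×2, val ×1, acc (bound) ×0, ctr (bound) ×0, req (bound) ×0, key (bound) ×0
uses in reading order: env, val, env
typing: well-typed — term : Int -> Str -> Str -> Str
ordered: ✗, repeated use of env ×2; needs weakening: acc, ctr, req, key unused
linear: ✗, repeated use of env ×2; needs weakening: acc, ctr, req, key unused
affine: ✗, repeated use of env ×2
relevant: ✗, needs weakening: acc, ctr, req, key unused
unrestricted: ✓, well-typed at Int -> Str -> Str -> Str; no restrictions here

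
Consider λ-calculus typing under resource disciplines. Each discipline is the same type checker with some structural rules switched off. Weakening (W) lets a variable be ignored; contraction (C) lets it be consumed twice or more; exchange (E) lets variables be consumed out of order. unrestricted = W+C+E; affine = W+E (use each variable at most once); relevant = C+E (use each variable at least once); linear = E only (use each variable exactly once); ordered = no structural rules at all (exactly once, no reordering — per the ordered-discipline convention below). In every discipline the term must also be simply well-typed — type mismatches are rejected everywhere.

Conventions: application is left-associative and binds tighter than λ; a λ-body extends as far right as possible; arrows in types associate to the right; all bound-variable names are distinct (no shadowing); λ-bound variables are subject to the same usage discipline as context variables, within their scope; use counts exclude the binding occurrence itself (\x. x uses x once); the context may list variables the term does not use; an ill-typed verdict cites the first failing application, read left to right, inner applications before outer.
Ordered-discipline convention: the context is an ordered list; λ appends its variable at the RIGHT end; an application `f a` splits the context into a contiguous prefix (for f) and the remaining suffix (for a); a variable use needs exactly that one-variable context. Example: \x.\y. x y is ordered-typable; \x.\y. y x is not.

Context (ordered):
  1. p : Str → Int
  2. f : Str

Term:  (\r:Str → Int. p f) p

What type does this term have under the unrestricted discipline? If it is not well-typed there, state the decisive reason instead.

term : Int
variable uses: p ×2, f ×1, r [bound] ×0
use order (left to right): p, f, p
typing: ✓ — Int
per-discipline verdicts: ordered ✗; linear ✗; affine ✗; relevant ✗; unrestricted ✓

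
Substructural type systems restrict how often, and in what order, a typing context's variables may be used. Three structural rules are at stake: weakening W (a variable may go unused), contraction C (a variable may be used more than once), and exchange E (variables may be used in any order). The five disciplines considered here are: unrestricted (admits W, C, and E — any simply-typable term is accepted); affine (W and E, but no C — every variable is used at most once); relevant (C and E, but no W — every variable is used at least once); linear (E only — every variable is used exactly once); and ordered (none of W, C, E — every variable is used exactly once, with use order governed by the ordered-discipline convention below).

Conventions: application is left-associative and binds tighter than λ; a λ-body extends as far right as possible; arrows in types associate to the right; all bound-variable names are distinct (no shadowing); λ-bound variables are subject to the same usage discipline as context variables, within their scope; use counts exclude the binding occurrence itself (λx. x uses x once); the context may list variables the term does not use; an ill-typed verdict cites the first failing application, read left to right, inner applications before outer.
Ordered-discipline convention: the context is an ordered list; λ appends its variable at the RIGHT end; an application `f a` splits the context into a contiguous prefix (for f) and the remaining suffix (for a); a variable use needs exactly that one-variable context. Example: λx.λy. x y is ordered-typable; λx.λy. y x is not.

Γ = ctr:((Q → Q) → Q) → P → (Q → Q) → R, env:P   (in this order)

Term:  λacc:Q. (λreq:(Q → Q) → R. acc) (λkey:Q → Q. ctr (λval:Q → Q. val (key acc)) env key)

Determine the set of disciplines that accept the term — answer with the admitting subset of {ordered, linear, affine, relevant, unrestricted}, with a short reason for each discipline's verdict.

admitting disciplines: unrestricted
use counts: ctr: 1, env: 1, acc [bound]: 2, req [bound]: 0, key [bound]: 2, val [bound]: 1
use order (left to right): acc, ctr, val, key, acc, env, key
typing: well-typed — term : Q → Q
ordered: ✗, needs contraction — acc ×2, key ×2; req left unused
linear: ✗, needs contraction — acc ×2, key ×2; req left unused
affine: ✗, needs contraction — acc ×2, key ×2
relevant: ✗, req left unused
unrestricted: ✓, simply typable at Q → Q; W, C, E all held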